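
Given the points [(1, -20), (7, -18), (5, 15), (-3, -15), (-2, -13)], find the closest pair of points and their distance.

Computing all pairwise distances among 5 points:

d((1, -20), (7, -18)) = 6.3246
d((1, -20), (5, 15)) = 35.2278
d((1, -20), (-3, -15)) = 6.4031
d((1, -20), (-2, -13)) = 7.6158
d((7, -18), (5, 15)) = 33.0606
d((7, -18), (-3, -15)) = 10.4403
d((7, -18), (-2, -13)) = 10.2956
d((5, 15), (-3, -15)) = 31.0483
d((5, 15), (-2, -13)) = 28.8617
d((-3, -15), (-2, -13)) = 2.2361 <-- minimum

Closest pair: (-3, -15) and (-2, -13) with distance 2.2361

The closest pair is (-3, -15) and (-2, -13) with Euclidean distance 2.2361. For 5 points, brute-force pairwise comparison is shown above. For large n, the divide-and-conquer algorithm (sort by x, recurse on halves, check the dividing strip) achieves O(n log n).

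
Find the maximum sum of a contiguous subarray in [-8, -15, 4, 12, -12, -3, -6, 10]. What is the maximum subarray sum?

Using Kadane's algorithm on [-8, -15, 4, 12, -12, -3, -6, 10]:

Scanning through the array:
Position 1 (value -15): max_ending_here = -15, max_so_far = -8
Position 2 (value 4): max_ending_here = 4, max_so_far = 4
Position 3 (value 12): max_ending_here = 16, max_so_far = 16
Position 4 (value -12): max_ending_here = 4, max_so_far = 16
Position 5 (value -3): max_ending_here = 1, max_so_far = 16
Position 6 (value -6): max_ending_here = -5, max_so_far = 16
Position 7 (value 10): max_ending_here = 10, max_so_far = 16

Maximum subarray: [4, 12]
Maximum sum: 16

The maximum subarray is [4, 12] with sum 16. This subarray runs from index 2 to index 3.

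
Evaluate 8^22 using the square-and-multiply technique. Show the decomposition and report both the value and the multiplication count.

Computing 8^22 by squaring (build up from 8^1; each line after the first costs one multiplication):

8^1 = 8
8^2 = (8^1)^2 = 8^2 = 64
8^4 = (8^2)^2 = 64^2 = 4096
8^5 = 8 * 8^4 = 8 * 4096 = 32768
8^10 = (8^5)^2 = 32768^2 = 1073741824
8^11 = 8 * 8^10 = 8 * 1073741824 = 8589934592
8^22 = (8^11)^2 = 8589934592^2 = 73786976294838206464

Result: 73786976294838206464
Multiplications needed: 6 (6 lines after 8^1)

8^22 = 73786976294838206464. Using exponentiation by squaring, this requires 6 multiplications. The key idea: if the exponent is even, square the half-power; if odd, multiply by the base once.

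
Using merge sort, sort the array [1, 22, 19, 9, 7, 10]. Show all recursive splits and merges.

Merge sort trace:

Split: [1, 22, 19, 9, 7, 10] -> [1, 22, 19] and [9, 7, 10]
  Split: [1, 22, 19] -> [1] and [22, 19]
    Split: [22, 19] -> [22] and [19]
    Merge: [22] + [19] -> [19, 22]
  Merge: [1] + [19, 22] -> [1, 19, 22]
  Split: [9, 7, 10] -> [9] and [7, 10]
    Split: [7, 10] -> [7] and [10]
    Merge: [7] + [10] -> [7, 10]
  Merge: [9] + [7, 10] -> [7, 9, 10]
Merge: [1, 19, 22] + [7, 9, 10] -> [1, 7, 9, 10, 19, 22]

Final sorted array: [1, 7, 9, 10, 19, 22]

The merge sort proceeds by recursively splitting the array and merging sorted halves.
After all merges, the sorted array is [1, 7, 9, 10, 19, 22].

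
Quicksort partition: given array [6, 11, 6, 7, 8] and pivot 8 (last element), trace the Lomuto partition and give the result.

Lomuto partition with pivot = 8:

Initial array: [6, 11, 6, 7, 8]

arr[0]=6 <= 8: swap with position 0, array becomes [6, 11, 6, 7, 8]
arr[1]=11 > 8: no swap
arr[2]=6 <= 8: swap with position 1, array becomes [6, 6, 11, 7, 8]
arr[3]=7 <= 8: swap with position 2, array becomes [6, 6, 7, 11, 8]

Place pivot at position 3: [6, 6, 7, 8, 11]
Pivot position: 3

After partitioning with pivot 8, the array becomes [6, 6, 7, 8, 11]. The pivot is placed at index 3. All elements to the left of the pivot are <= 8, and all elements to the right are > 8.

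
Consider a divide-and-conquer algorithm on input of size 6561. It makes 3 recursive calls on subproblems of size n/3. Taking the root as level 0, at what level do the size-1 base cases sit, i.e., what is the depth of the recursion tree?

For divide and conquer with division factor 3:

Problem sizes at each level:
Level 0: 6561
Level 1: 2187
Level 2: 729
Level 3: 243
Level 4: 81
Level 5: 27
Level 6: 9
Level 7: 3
Level 8: 1

The root is level 0 and the size-1 base case is level 8 (the tree spans levels 0 through 8, i.e. 9 levels counting the root), so the depth is the number of divisions: log_3(6561) = 8

The recursion tree depth is log_3(6561) = 8. At each level, the problem size is divided by 3, so it takes 8 divisions to reduce to a base case of size 1. The algorithm makes 3 recursive calls at each level.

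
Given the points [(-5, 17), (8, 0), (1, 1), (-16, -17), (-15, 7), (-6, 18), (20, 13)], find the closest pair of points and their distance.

Computing all pairwise distances among 7 points:

d((-5, 17), (8, 0)) = 21.4009
d((-5, 17), (1, 1)) = 17.088
d((-5, 17), (-16, -17)) = 35.7351
d((-5, 17), (-15, 7)) = 14.1421
d((-5, 17), (-6, 18)) = 1.4142 <-- minimum
d((-5, 17), (20, 13)) = 25.318
d((8, 0), (1, 1)) = 7.0711
d((8, 0), (-16, -17)) = 29.4109
d((8, 0), (-15, 7)) = 24.0416
d((8, 0), (-6, 18)) = 22.8035
d((8, 0), (20, 13)) = 17.6918
d((1, 1), (-16, -17)) = 24.7588
d((1, 1), (-15, 7)) = 17.088
d((1, 1), (-6, 18)) = 18.3848
d((1, 1), (20, 13)) = 22.4722
d((-16, -17), (-15, 7)) = 24.0208
d((-16, -17), (-6, 18)) = 36.4005
d((-16, -17), (20, 13)) = 46.8615
d((-15, 7), (-6, 18)) = 14.2127
d((-15, 7), (20, 13)) = 35.5106
d((-6, 18), (20, 13)) = 26.4764

Closest pair: (-5, 17) and (-6, 18) with distance 1.4142

The closest pair is (-5, 17) and (-6, 18) with Euclidean distance 1.4142. For 7 points, brute-force pairwise comparison is shown above. For large n, the divide-and-conquer algorithm (sort by x, recurse on halves, check the dividing strip) achieves O(n log n).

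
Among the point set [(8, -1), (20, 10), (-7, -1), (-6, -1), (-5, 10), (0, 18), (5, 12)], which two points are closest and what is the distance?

Computing all pairwise distances among 7 points:

d((8, -1), (20, 10)) = 16.2788
d((8, -1), (-7, -1)) = 15.0
d((8, -1), (-6, -1)) = 14.0
d((8, -1), (-5, 10)) = 17.0294
d((8, -1), (0, 18)) = 20.6155
d((8, -1), (5, 12)) = 13.3417
d((20, 10), (-7, -1)) = 29.1548
d((20, 10), (-6, -1)) = 28.2312
d((20, 10), (-5, 10)) = 25.0
d((20, 10), (0, 18)) = 21.5407
d((20, 10), (5, 12)) = 15.1327
d((-7, -1), (-6, -1)) = 1.0 <-- minimum
d((-7, -1), (-5, 10)) = 11.1803
d((-7, -1), (0, 18)) = 20.2485
d((-7, -1), (5, 12)) = 17.6918
d((-6, -1), (-5, 10)) = 11.0454
d((-6, -1), (0, 18)) = 19.9249
d((-6, -1), (5, 12)) = 17.0294
d((-5, 10), (0, 18)) = 9.434
d((-5, 10), (5, 12)) = 10.198
d((0, 18), (5, 12)) = 7.8102

Closest pair: (-7, -1) and (-6, -1) with distance 1.0

The closest pair is (-7, -1) and (-6, -1) with Euclidean distance 1.0. For 7 points, brute-force pairwise comparison is shown above. For large n, the divide-and-conquer algorithm (sort by x, recurse on halves, check the dividing strip) achieves O(n log n).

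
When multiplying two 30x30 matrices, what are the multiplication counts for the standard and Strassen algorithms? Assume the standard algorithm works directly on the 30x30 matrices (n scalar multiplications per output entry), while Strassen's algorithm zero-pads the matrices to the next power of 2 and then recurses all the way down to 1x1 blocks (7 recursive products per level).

Matrix multiplication for 30x30 matrices:

Strassen's algorithm requires power-of-2 dimensions. Pad 30x30 to 32x32 (next power of 2).

Standard algorithm: 30^3 = 27000 multiplications
Strassen's algorithm: 7^(log2(32)) = 7^5 = 16807 multiplications
Savings: 27000 - 16807 = 10193 multiplications

Standard: 27000 multiplications (30^3). Strassen: 16807 multiplications (7^5, after padding to 32x32). Strassen reduces 8 recursive multiplications to 7 at each level.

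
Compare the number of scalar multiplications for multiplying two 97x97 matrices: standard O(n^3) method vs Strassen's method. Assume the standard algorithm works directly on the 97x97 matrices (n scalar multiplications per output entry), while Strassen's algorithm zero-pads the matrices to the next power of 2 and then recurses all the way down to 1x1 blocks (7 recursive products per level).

Matrix multiplication for 97x97 matrices:

Strassen's algorithm requires power-of-2 dimensions. Pad 97x97 to 128x128 (next power of 2).

Standard algorithm: 97^3 = 912673 multiplications
Strassen's algorithm: 7^(log2(128)) = 7^7 = 823543 multiplications
Savings: 912673 - 823543 = 89130 multiplications

Standard: 912673 multiplications (97^3). Strassen: 823543 multiplications (7^7, after padding to 128x128). Strassen reduces 8 recursive multiplications to 7 at each level.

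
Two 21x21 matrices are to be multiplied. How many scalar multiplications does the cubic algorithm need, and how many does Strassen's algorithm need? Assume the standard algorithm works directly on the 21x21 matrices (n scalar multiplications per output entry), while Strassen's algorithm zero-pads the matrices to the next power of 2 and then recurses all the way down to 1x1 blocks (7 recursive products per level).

Matrix multiplication for 21x21 matrices:

Strassen's algorithm requires power-of-2 dimensions. Pad 21x21 to 32x32 (next power of 2).

Standard algorithm: 21^3 = 9261 multiplications
Strassen's algorithm: 7^(log2(32)) = 7^5 = 16807 multiplications
Difference: 9261 - 16807 = -7546 (Strassen uses MORE here due to padding overhead — for small or just-over-power-of-2 n, padding can outweigh the per-level savings)

Standard: 9261 multiplications (21^3). Strassen: 16807 multiplications (7^5, after padding to 32x32). Strassen reduces 8 recursive multiplications to 7 at each level.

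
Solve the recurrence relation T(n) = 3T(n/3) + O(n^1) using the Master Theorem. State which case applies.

Master Theorem for T(n) = 3T(n/3) + O(n^1):

a = 3, b = 3, c = 1
log_b(a) = log_3(3) = 1.0000

Case 2: c = 1 = log_3(3) = 1.0000
T(n) = O(n^1 log n) = O(n log n)

For T(n) = 3T(n/3) + O(n^1): log_3(3) = 1.0000. This is Case 2 of the Master Theorem (c = log_b(a), equal work at all levels), giving O(n log n).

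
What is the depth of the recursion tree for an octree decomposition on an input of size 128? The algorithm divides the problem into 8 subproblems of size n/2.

For divide and conquer with division factor 2:

Problem sizes at each level:
Level 0: 128
Level 1: 64
Level 2: 32
Level 3: 16
Level 4: 8
Level 5: 4
Level 6: 2
Level 7: 1

The root is level 0 and the size-1 base case is level 7 (the tree spans levels 0 through 7, i.e. 8 levels counting the root), so the depth is the number of divisions: log_2(128) = 7

The recursion tree depth is log_2(128) = 7. At each level, the problem size is divided by 2, so it takes 7 divisions to reduce to a base case of size 1. The algorithm makes 8 recursive calls at each level.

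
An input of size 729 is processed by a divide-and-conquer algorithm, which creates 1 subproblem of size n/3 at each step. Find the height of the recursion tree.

For divide and conquer with division factor 3:

Problem sizes at each level:
Level 0: 729
Level 1: 243
Level 2: 81
Level 3: 27
Level 4: 9
Level 5: 3
Level 6: 1

The root is level 0 and the size-1 base case is level 6 (the tree spans levels 0 through 6, i.e. 7 levels counting the root), so the depth is the number of divisions: log_3(729) = 6

The recursion tree depth is log_3(729) = 6. At each level, the problem size is divided by 3, so it takes 6 divisions to reduce to a base case of size 1. The algorithm makes 1 recursive call at each level.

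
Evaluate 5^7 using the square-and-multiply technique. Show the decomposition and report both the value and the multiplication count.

Computing 5^7 by squaring (build up from 5^1; each line after the first costs one multiplication):

5^1 = 5
5^2 = (5^1)^2 = 5^2 = 25
5^3 = 5 * 5^2 = 5 * 25 = 125
5^6 = (5^3)^2 = 125^2 = 15625
5^7 = 5 * 5^6 = 5 * 15625 = 78125

Result: 78125
Multiplications needed: 4 (4 lines after 5^1)

5^7 = 78125. Using exponentiation by squaring, this requires 4 multiplications. The key idea: if the exponent is even, square the half-power; if odd, multiply by the base once.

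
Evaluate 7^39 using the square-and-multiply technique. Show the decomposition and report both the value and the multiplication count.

Computing 7^39 by squaring (build up from 7^1; each line after the first costs one multiplication):

7^1 = 7
7^2 = (7^1)^2 = 7^2 = 49
7^4 = (7^2)^2 = 49^2 = 2401
7^8 = (7^4)^2 = 2401^2 = 5764801
7^9 = 7 * 7^8 = 7 * 5764801 = 40353607
7^18 = (7^9)^2 = 40353607^2 = 1628413597910449
7^19 = 7 * 7^18 = 7 * 1628413597910449 = 11398895185373143
7^38 = (7^19)^2 = 11398895185373143^2 = 129934811447123020117172145698449
7^39 = 7 * 7^38 = 7 * 129934811447123020117172145698449 = 909543680129861140820205019889143

Result: 909543680129861140820205019889143
Multiplications needed: 8 (8 lines after 7^1)

7^39 = 909543680129861140820205019889143. Using exponentiation by squaring, this requires 8 multiplications. The key idea: if the exponent is even, square the half-power; if odd, multiply by the base once.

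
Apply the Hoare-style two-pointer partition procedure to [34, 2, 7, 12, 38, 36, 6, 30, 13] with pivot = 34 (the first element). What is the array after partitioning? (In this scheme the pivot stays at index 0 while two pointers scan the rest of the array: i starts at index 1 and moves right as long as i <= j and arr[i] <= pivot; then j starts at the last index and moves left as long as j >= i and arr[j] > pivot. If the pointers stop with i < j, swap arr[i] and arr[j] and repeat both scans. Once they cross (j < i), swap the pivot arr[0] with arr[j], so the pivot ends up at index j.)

Hoare-style two-pointer partition with pivot = 34:

Initial array: [34, 2, 7, 12, 38, 36, 6, 30, 13]

Pointers start at i = 1, j = 8.
i stops at index 4 (arr[4]=38 > 34), j stops at index 8 (arr[8]=13 <= 34): swap arr[4] and arr[8], array becomes [34, 2, 7, 12, 13, 36, 6, 30, 38]
i stops at index 5 (arr[5]=36 > 34), j stops at index 7 (arr[7]=30 <= 34): swap arr[5] and arr[7], array becomes [34, 2, 7, 12, 13, 30, 6, 36, 38]
i ends at 7, j ends at 6: the pointers have crossed (j < i), so scanning stops.

Swap pivot arr[0] with arr[6] to place pivot at position 6: [6, 2, 7, 12, 13, 30, 34, 36, 38]
Pivot position: 6

After partitioning with pivot 34, the array becomes [6, 2, 7, 12, 13, 30, 34, 36, 38]. The pivot is placed at index 6. All elements to the left of the pivot are <= 34, and all elements to the right are > 34.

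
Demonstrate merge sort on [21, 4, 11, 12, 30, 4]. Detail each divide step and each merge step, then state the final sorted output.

Merge sort trace:

Split: [21, 4, 11, 12, 30, 4] -> [21, 4, 11] and [12, 30, 4]
  Split: [21, 4, 11] -> [21] and [4, 11]
    Split: [4, 11] -> [4] and [11]
    Merge: [4] + [11] -> [4, 11]
  Merge: [21] + [4, 11] -> [4, 11, 21]
  Split: [12, 30, 4] -> [12] and [30, 4]
    Split: [30, 4] -> [30] and [4]
    Merge: [30] + [4] -> [4, 30]
  Merge: [12] + [4, 30] -> [4, 12, 30]
Merge: [4, 11, 21] + [4, 12, 30] -> [4, 4, 11, 12, 21, 30]

Final sorted array: [4, 4, 11, 12, 21, 30]

The merge sort proceeds by recursively splitting the array and merging sorted halves.
After all merges, the sorted array is [4, 4, 11, 12, 21, 30].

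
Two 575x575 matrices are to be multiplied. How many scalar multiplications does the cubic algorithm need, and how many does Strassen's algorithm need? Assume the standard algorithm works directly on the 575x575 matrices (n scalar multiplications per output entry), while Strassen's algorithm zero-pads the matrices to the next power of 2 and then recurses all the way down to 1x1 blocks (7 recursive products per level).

Matrix multiplication for 575x575 matrices:

Strassen's algorithm requires power-of-2 dimensions. Pad 575x575 to 1024x1024 (next power of 2).

Standard algorithm: 575^3 = 190109375 multiplications
Strassen's algorithm: 7^(log2(1024)) = 7^10 = 282475249 multiplications
Difference: 190109375 - 282475249 = -92365874 (Strassen uses MORE here due to padding overhead — for small or just-over-power-of-2 n, padding can outweigh the per-level savings)

Standard: 190109375 multiplications (575^3). Strassen: 282475249 multiplications (7^10, after padding to 1024x1024). Strassen reduces 8 recursive multiplications to 7 at each level.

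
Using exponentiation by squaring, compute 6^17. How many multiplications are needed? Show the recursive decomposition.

Computing 6^17 by squaring (build up from 6^1; each line after the first costs one multiplication):

6^1 = 6
6^2 = (6^1)^2 = 6^2 = 36
6^4 = (6^2)^2 = 36^2 = 1296
6^8 = (6^4)^2 = 1296^2 = 1679616
6^16 = (6^8)^2 = 1679616^2 = 2821109907456
6^17 = 6 * 6^16 = 6 * 2821109907456 = 16926659444736

Result: 16926659444736
Multiplications needed: 5 (5 lines after 6^1)

6^17 = 16926659444736. Using exponentiation by squaring, this requires 5 multiplications. The key idea: if the exponent is even, square the half-power; if odd, multiply by the base once.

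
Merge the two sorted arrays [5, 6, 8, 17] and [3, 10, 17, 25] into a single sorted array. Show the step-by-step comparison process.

Merging process:

Compare 5 vs 3: take 3 from right. Merged: [3]
Compare 5 vs 10: take 5 from left. Merged: [3, 5]
Compare 6 vs 10: take 6 from left. Merged: [3, 5, 6]
Compare 8 vs 10: take 8 from left. Merged: [3, 5, 6, 8]
Compare 17 vs 10: take 10 from right. Merged: [3, 5, 6, 8, 10]
Compare 17 vs 17: take 17 from left. Merged: [3, 5, 6, 8, 10, 17]
Append remaining from right: [17, 25]. Merged: [3, 5, 6, 8, 10, 17, 17, 25]

Final merged array: [3, 5, 6, 8, 10, 17, 17, 25]
Total comparisons: 6

The merged array is [3, 5, 6, 8, 10, 17, 17, 25], requiring 6 comparisons. The merge step runs in O(n) time where n is the total number of elements.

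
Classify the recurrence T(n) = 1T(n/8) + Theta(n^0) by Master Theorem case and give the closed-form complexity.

Master Theorem for T(n) = 1T(n/8) + O(n^0):

a = 1, b = 8, c = 0
log_b(a) = log_8(1) = 0.0000

Case 2: c = 0 = log_8(1) = 0.0000
T(n) = O(n^0 log n) = O(log n)

For T(n) = 1T(n/8) + O(n^0): log_8(1) = 0.0000. This is Case 2 of the Master Theorem (c = log_b(a), equal work at all levels), giving O(log n).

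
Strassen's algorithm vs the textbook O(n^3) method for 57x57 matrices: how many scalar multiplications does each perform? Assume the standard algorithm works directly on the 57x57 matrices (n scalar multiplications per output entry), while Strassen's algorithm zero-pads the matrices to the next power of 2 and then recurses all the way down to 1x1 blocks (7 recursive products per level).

Matrix multiplication for 57x57 matrices:

Strassen's algorithm requires power-of-2 dimensions. Pad 57x57 to 64x64 (next power of 2).

Standard algorithm: 57^3 = 185193 multiplications
Strassen's algorithm: 7^(log2(64)) = 7^6 = 117649 multiplications
Savings: 185193 - 117649 = 67544 multiplications

Standard: 185193 multiplications (57^3). Strassen: 117649 multiplications (7^6, after padding to 64x64). Strassen reduces 8 recursive multiplications to 7 at each level.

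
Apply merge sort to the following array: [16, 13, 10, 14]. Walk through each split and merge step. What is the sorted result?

Merge sort trace:

Split: [16, 13, 10, 14] -> [16, 13] and [10, 14]
  Split: [16, 13] -> [16] and [13]
  Merge: [16] + [13] -> [13, 16]
  Split: [10, 14] -> [10] and [14]
  Merge: [10] + [14] -> [10, 14]
Merge: [13, 16] + [10, 14] -> [10, 13, 14, 16]

Final sorted array: [10, 13, 14, 16]

The merge sort proceeds by recursively splitting the array and merging sorted halves.
After all merges, the sorted array is [10, 13, 14, 16].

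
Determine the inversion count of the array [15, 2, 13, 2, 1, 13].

Finding inversions in [15, 2, 13, 2, 1, 13]:

(0, 1): arr[0]=15 > arr[1]=2
(0, 2): arr[0]=15 > arr[2]=13
(0, 3): arr[0]=15 > arr[3]=2
(0, 4): arr[0]=15 > arr[4]=1
(0, 5): arr[0]=15 > arr[5]=13
(1, 4): arr[1]=2 > arr[4]=1
(2, 3): arr[2]=13 > arr[3]=2
(2, 4): arr[2]=13 > arr[4]=1
(3, 4): arr[3]=2 > arr[4]=1

Total inversions: 9

The array has 9 inversion(s): (0,1), (0,2), (0,3), (0,4), (0,5), (1,4), (2,3), (2,4), (3,4). Each pair (i,j) satisfies i < j and arr[i] > arr[j].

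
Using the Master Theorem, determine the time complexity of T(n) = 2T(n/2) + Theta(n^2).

Master Theorem for T(n) = 2T(n/2) + O(n^2):

a = 2, b = 2, c = 2
log_b(a) = log_2(2) = 1.0000

Case 3: c = 2 > log_2(2) = 1.0000
T(n) = O(n^2) = O(n^2)

For T(n) = 2T(n/2) + O(n^2): log_2(2) = 1.0000. This is Case 3 of the Master Theorem (c > log_b(a), work dominated by root), giving O(n^2).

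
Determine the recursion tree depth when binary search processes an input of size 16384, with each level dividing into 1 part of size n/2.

For divide and conquer with division factor 2:

Problem sizes at each level:
Level 0: 16384
Level 1: 8192
Level 2: 4096
Level 3: 2048
Level 4: 1024
Level 5: 512
Level 6: 256
Level 7: 128
Level 8: 64
Level 9: 32
Level 10: 16
Level 11: 8
Level 12: 4
Level 13: 2
Level 14: 1

The root is level 0 and the size-1 base case is level 14 (the tree spans levels 0 through 14, i.e. 15 levels counting the root), so the depth is the number of divisions: log_2(16384) = 14

The recursion tree depth is log_2(16384) = 14. At each level, the problem size is divided by 2, so it takes 14 divisions to reduce to a base case of size 1. The algorithm makes 1 recursive call at each level.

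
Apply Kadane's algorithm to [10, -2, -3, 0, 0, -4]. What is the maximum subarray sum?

Using Kadane's algorithm on [10, -2, -3, 0, 0, -4]:

Scanning through the array:
Position 1 (value -2): max_ending_here = 8, max_so_far = 10
Position 2 (value -3): max_ending_here = 5, max_so_far = 10
Position 3 (value 0): max_ending_here = 5, max_so_far = 10
Position 4 (value 0): max_ending_here = 5, max_so_far = 10
Position 5 (value -4): max_ending_here = 1, max_so_far = 10

Maximum subarray: [10]
Maximum sum: 10

The maximum subarray is [10] with sum 10. This subarray runs from index 0 to index 0.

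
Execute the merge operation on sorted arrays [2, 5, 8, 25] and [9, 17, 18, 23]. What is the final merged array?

Merging process:

Compare 2 vs 9: take 2 from left. Merged: [2]
Compare 5 vs 9: take 5 from left. Merged: [2, 5]
Compare 8 vs 9: take 8 from left. Merged: [2, 5, 8]
Compare 25 vs 9: take 9 from right. Merged: [2, 5, 8, 9]
Compare 25 vs 17: take 17 from right. Merged: [2, 5, 8, 9, 17]
Compare 25 vs 18: take 18 from right. Merged: [2, 5, 8, 9, 17, 18]
Compare 25 vs 23: take 23 from right. Merged: [2, 5, 8, 9, 17, 18, 23]
Append remaining from left: [25]. Merged: [2, 5, 8, 9, 17, 18, 23, 25]

Final merged array: [2, 5, 8, 9, 17, 18, 23, 25]
Total comparisons: 7

The merged array is [2, 5, 8, 9, 17, 18, 23, 25], requiring 7 comparisons. The merge step runs in O(n) time where n is the total number of elements.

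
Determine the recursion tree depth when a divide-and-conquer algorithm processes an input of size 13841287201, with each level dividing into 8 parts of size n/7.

For divide and conquer with division factor 7:

Problem sizes at each level:
Level 0: 13841287201
Level 1: 1977326743
Level 2: 282475249
Level 3: 40353607
Level 4: 5764801
Level 5: 823543
Level 6: 117649
Level 7: 16807
Level 8: 2401
Level 9: 343
Level 10: 49
Level 11: 7
Level 12: 1

The root is level 0 and the size-1 base case is level 12 (the tree spans levels 0 through 12, i.e. 13 levels counting the root), so the depth is the number of divisions: log_7(13841287201) = 12

The recursion tree depth is log_7(13841287201) = 12. At each level, the problem size is divided by 7, so it takes 12 divisions to reduce to a base case of size 1. The algorithm makes 8 recursive calls at each level.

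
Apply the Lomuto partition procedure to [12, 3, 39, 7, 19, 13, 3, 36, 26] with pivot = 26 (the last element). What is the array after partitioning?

Lomuto partition with pivot = 26:

Initial array: [12, 3, 39, 7, 19, 13, 3, 36, 26]

arr[0]=12 <= 26: swap with position 0, array becomes [12, 3, 39, 7, 19, 13, 3, 36, 26]
arr[1]=3 <= 26: swap with position 1, array becomes [12, 3, 39, 7, 19, 13, 3, 36, 26]
arr[2]=39 > 26: no swap
arr[3]=7 <= 26: swap with position 2, array becomes [12, 3, 7, 39, 19, 13, 3, 36, 26]
arr[4]=19 <= 26: swap with position 3, array becomes [12, 3, 7, 19, 39, 13, 3, 36, 26]
arr[5]=13 <= 26: swap with position 4, array becomes [12, 3, 7, 19, 13, 39, 3, 36, 26]
arr[6]=3 <= 26: swap with position 5, array becomes [12, 3, 7, 19, 13, 3, 39, 36, 26]
arr[7]=36 > 26: no swap

Place pivot at position 6: [12, 3, 7, 19, 13, 3, 26, 36, 39]
Pivot position: 6

After partitioning with pivot 26, the array becomes [12, 3, 7, 19, 13, 3, 26, 36, 39]. The pivot is placed at index 6. All elements to the left of the pivot are <= 26, and all elements to the right are > 26.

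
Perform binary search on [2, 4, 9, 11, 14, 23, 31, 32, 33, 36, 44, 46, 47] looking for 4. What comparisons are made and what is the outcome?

Binary search for 4 in [2, 4, 9, 11, 14, 23, 31, 32, 33, 36, 44, 46, 47]:

lo=0, hi=12, mid=6, arr[mid]=31 -> 31 > 4, search left half
lo=0, hi=5, mid=2, arr[mid]=9 -> 9 > 4, search left half
lo=0, hi=1, mid=0, arr[mid]=2 -> 2 < 4, search right half
lo=1, hi=1, mid=1, arr[mid]=4 -> Found target at index 1!

Binary search finds 4 at index 1 after 4 comparisons. The search repeatedly halves the search space by comparing with the middle element.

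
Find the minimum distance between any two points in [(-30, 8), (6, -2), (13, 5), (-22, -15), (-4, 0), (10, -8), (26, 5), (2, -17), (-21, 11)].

Computing all pairwise distances among 9 points:

d((-30, 8), (6, -2)) = 37.3631
d((-30, 8), (13, 5)) = 43.1045
d((-30, 8), (-22, -15)) = 24.3516
d((-30, 8), (-4, 0)) = 27.2029
d((-30, 8), (10, -8)) = 43.0813
d((-30, 8), (26, 5)) = 56.0803
d((-30, 8), (2, -17)) = 40.6079
d((-30, 8), (-21, 11)) = 9.4868
d((6, -2), (13, 5)) = 9.8995
d((6, -2), (-22, -15)) = 30.8707
d((6, -2), (-4, 0)) = 10.198
d((6, -2), (10, -8)) = 7.2111 <-- minimum
d((6, -2), (26, 5)) = 21.1896
d((6, -2), (2, -17)) = 15.5242
d((6, -2), (-21, 11)) = 29.9666
d((13, 5), (-22, -15)) = 40.3113
d((13, 5), (-4, 0)) = 17.72
d((13, 5), (10, -8)) = 13.3417
d((13, 5), (26, 5)) = 13.0
d((13, 5), (2, -17)) = 24.5967
d((13, 5), (-21, 11)) = 34.5254
d((-22, -15), (-4, 0)) = 23.4307
d((-22, -15), (10, -8)) = 32.7567
d((-22, -15), (26, 5)) = 52.0
d((-22, -15), (2, -17)) = 24.0832
d((-22, -15), (-21, 11)) = 26.0192
d((-4, 0), (10, -8)) = 16.1245
d((-4, 0), (26, 5)) = 30.4138
d((-4, 0), (2, -17)) = 18.0278
d((-4, 0), (-21, 11)) = 20.2485
d((10, -8), (26, 5)) = 20.6155
d((10, -8), (2, -17)) = 12.0416
d((10, -8), (-21, 11)) = 36.3593
d((26, 5), (2, -17)) = 32.5576
d((26, 5), (-21, 11)) = 47.3814
d((2, -17), (-21, 11)) = 36.2353

Closest pair: (6, -2) and (10, -8) with distance 7.2111

The closest pair is (6, -2) and (10, -8) with Euclidean distance 7.2111. For 9 points, brute-force pairwise comparison is shown above. For large n, the divide-and-conquer algorithm (sort by x, recurse on halves, check the dividing strip) achieves O(n log n).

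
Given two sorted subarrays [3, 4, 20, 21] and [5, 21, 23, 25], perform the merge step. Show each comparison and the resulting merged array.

Merging process:

Compare 3 vs 5: take 3 from left. Merged: [3]
Compare 4 vs 5: take 4 from left. Merged: [3, 4]
Compare 20 vs 5: take 5 from right. Merged: [3, 4, 5]
Compare 20 vs 21: take 20 from left. Merged: [3, 4, 5, 20]
Compare 21 vs 21: take 21 from left. Merged: [3, 4, 5, 20, 21]
Append remaining from right: [21, 23, 25]. Merged: [3, 4, 5, 20, 21, 21, 23, 25]

Final merged array: [3, 4, 5, 20, 21, 21, 23, 25]
Total comparisons: 5

The merged array is [3, 4, 5, 20, 21, 21, 23, 25], requiring 5 comparisons. The merge step runs in O(n) time where n is the total number of elements.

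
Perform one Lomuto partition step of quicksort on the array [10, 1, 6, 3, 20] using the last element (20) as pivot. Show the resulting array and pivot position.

Lomuto partition with pivot = 20:

Initial array: [10, 1, 6, 3, 20]

arr[0]=10 <= 20: swap with position 0, array becomes [10, 1, 6, 3, 20]
arr[1]=1 <= 20: swap with position 1, array becomes [10, 1, 6, 3, 20]
arr[2]=6 <= 20: swap with position 2, array becomes [10, 1, 6, 3, 20]
arr[3]=3 <= 20: swap with position 3, array becomes [10, 1, 6, 3, 20]

Place pivot at position 4: [10, 1, 6, 3, 20]
Pivot position: 4

After partitioning with pivot 20, the array becomes [10, 1, 6, 3, 20]. The pivot is placed at index 4. All elements to the left of the pivot are <= 20, and all elements to the right are > 20.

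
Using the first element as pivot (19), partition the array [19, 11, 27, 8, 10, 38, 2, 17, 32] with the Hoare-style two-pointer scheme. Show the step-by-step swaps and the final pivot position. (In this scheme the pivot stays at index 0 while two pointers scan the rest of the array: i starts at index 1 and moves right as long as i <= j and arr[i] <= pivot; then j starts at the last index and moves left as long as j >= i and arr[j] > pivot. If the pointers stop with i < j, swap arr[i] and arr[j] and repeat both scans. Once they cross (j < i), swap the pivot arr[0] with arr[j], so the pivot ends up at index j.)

Hoare-style two-pointer partition with pivot = 19:

Initial array: [19, 11, 27, 8, 10, 38, 2, 17, 32]

Pointers start at i = 1, j = 8.
i stops at index 2 (arr[2]=27 > 19), j stops at index 7 (arr[7]=17 <= 19): swap arr[2] and arr[7], array becomes [19, 11, 17, 8, 10, 38, 2, 27, 32]
i stops at index 5 (arr[5]=38 > 19), j stops at index 6 (arr[6]=2 <= 19): swap arr[5] and arr[6], array becomes [19, 11, 17, 8, 10, 2, 38, 27, 32]
i ends at 6, j ends at 5: the pointers have crossed (j < i), so scanning stops.

Swap pivot arr[0] with arr[5] to place pivot at position 5: [2, 11, 17, 8, 10, 19, 38, 27, 32]
Pivot position: 5

After partitioning with pivot 19, the array becomes [2, 11, 17, 8, 10, 19, 38, 27, 32]. The pivot is placed at index 5. All elements to the left of the pivot are <= 19, and all elements to the right are > 19.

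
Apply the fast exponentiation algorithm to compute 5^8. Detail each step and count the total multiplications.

Computing 5^8 by squaring (build up from 5^1; each line after the first costs one multiplication):

5^1 = 5
5^2 = (5^1)^2 = 5^2 = 25
5^4 = (5^2)^2 = 25^2 = 625
5^8 = (5^4)^2 = 625^2 = 390625

Result: 390625
Multiplications needed: 3 (3 lines after 5^1)

5^8 = 390625. Using exponentiation by squaring, this requires 3 multiplications. The key idea: if the exponent is even, square the half-power; if odd, multiply by the base once.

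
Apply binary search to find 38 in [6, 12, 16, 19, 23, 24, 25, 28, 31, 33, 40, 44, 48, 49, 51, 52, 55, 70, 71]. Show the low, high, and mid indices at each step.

Binary search for 38 in [6, 12, 16, 19, 23, 24, 25, 28, 31, 33, 40, 44, 48, 49, 51, 52, 55, 70, 71]:

lo=0, hi=18, mid=9, arr[mid]=33 -> 33 < 38, search right half
lo=10, hi=18, mid=14, arr[mid]=51 -> 51 > 38, search left half
lo=10, hi=13, mid=11, arr[mid]=44 -> 44 > 38, search left half
lo=10, hi=10, mid=10, arr[mid]=40 -> 40 > 38, search left half
lo=10 > hi=9, target 38 not found

Binary search determines that 38 is not in the array after 4 comparisons. The search space was exhausted without finding the target.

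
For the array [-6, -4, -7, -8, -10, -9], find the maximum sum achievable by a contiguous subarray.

Using Kadane's algorithm on [-6, -4, -7, -8, -10, -9]:

Scanning through the array:
Position 1 (value -4): max_ending_here = -4, max_so_far = -4
Position 2 (value -7): max_ending_here = -7, max_so_far = -4
Position 3 (value -8): max_ending_here = -8, max_so_far = -4
Position 4 (value -10): max_ending_here = -10, max_so_far = -4
Position 5 (value -9): max_ending_here = -9, max_so_far = -4

Maximum subarray: [-4]
Maximum sum: -4

The maximum subarray is [-4] with sum -4. This subarray runs from index 1 to index 1.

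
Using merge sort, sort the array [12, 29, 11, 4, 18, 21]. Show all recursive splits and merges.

Merge sort trace:

Split: [12, 29, 11, 4, 18, 21] -> [12, 29, 11] and [4, 18, 21]
  Split: [12, 29, 11] -> [12] and [29, 11]
    Split: [29, 11] -> [29] and [11]
    Merge: [29] + [11] -> [11, 29]
  Merge: [12] + [11, 29] -> [11, 12, 29]
  Split: [4, 18, 21] -> [4] and [18, 21]
    Split: [18, 21] -> [18] and [21]
    Merge: [18] + [21] -> [18, 21]
  Merge: [4] + [18, 21] -> [4, 18, 21]
Merge: [11, 12, 29] + [4, 18, 21] -> [4, 11, 12, 18, 21, 29]

Final sorted array: [4, 11, 12, 18, 21, 29]

The merge sort proceeds by recursively splitting the array and merging sorted halves.
After all merges, the sorted array is [4, 11, 12, 18, 21, 29].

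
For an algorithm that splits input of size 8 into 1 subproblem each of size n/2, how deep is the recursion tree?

For divide and conquer with division factor 2:

Problem sizes at each level:
Level 0: 8
Level 1: 4
Level 2: 2
Level 3: 1

The root is level 0 and the size-1 base case is level 3 (the tree spans levels 0 through 3, i.e. 4 levels counting the root), so the depth is the number of divisions: log_2(8) = 3

The recursion tree depth is log_2(8) = 3. At each level, the problem size is divided by 2, so it takes 3 divisions to reduce to a base case of size 1. The algorithm makes 1 recursive call at each level.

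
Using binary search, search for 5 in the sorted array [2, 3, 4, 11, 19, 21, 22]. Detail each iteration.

Binary search for 5 in [2, 3, 4, 11, 19, 21, 22]:

lo=0, hi=6, mid=3, arr[mid]=11 -> 11 > 5, search left half
lo=0, hi=2, mid=1, arr[mid]=3 -> 3 < 5, search right half
lo=2, hi=2, mid=2, arr[mid]=4 -> 4 < 5, search right half
lo=3 > hi=2, target 5 not found

Binary search determines that 5 is not in the array after 3 comparisons. The search space was exhausted without finding the target.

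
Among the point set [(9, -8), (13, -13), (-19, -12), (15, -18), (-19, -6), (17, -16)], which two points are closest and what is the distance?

Computing all pairwise distances among 6 points:

d((9, -8), (13, -13)) = 6.4031
d((9, -8), (-19, -12)) = 28.2843
d((9, -8), (15, -18)) = 11.6619
d((9, -8), (-19, -6)) = 28.0713
d((9, -8), (17, -16)) = 11.3137
d((13, -13), (-19, -12)) = 32.0156
d((13, -13), (15, -18)) = 5.3852
d((13, -13), (-19, -6)) = 32.7567
d((13, -13), (17, -16)) = 5.0
d((-19, -12), (15, -18)) = 34.5254
d((-19, -12), (-19, -6)) = 6.0
d((-19, -12), (17, -16)) = 36.2215
d((15, -18), (-19, -6)) = 36.0555
d((15, -18), (17, -16)) = 2.8284 <-- minimum
d((-19, -6), (17, -16)) = 37.3631

Closest pair: (15, -18) and (17, -16) with distance 2.8284

The closest pair is (15, -18) and (17, -16) with Euclidean distance 2.8284. For 6 points, brute-force pairwise comparison is shown above. For large n, the divide-and-conquer algorithm (sort by x, recurse on halves, check the dividing strip) achieves O(n log n).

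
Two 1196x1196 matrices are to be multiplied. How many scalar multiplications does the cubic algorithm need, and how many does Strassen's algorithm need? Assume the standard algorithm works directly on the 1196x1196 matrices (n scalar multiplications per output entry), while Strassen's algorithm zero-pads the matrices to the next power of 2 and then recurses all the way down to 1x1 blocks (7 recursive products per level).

Matrix multiplication for 1196x1196 matrices:

Strassen's algorithm requires power-of-2 dimensions. Pad 1196x1196 to 2048x2048 (next power of 2).

Standard algorithm: 1196^3 = 1710777536 multiplications
Strassen's algorithm: 7^(log2(2048)) = 7^11 = 1977326743 multiplications
Difference: 1710777536 - 1977326743 = -266549207 (Strassen uses MORE here due to padding overhead — for small or just-over-power-of-2 n, padding can outweigh the per-level savings)

Standard: 1710777536 multiplications (1196^3). Strassen: 1977326743 multiplications (7^11, after padding to 2048x2048). Strassen reduces 8 recursive multiplications to 7 at each level.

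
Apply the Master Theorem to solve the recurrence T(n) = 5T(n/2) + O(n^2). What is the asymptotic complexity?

Master Theorem for T(n) = 5T(n/2) + O(n^2):

a = 5, b = 2, c = 2
log_b(a) = log_2(5) = 2.3219

Case 1: c = 2 < log_2(5) = 2.3219
T(n) = O(n^(log_2 5))

For T(n) = 5T(n/2) + O(n^2): log_2(5) = 2.3219. This is Case 1 of the Master Theorem (c < log_b(a), work dominated by leaves), giving O(n^(log_2 5)).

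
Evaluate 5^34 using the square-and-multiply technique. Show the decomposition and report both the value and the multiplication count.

Computing 5^34 by squaring (build up from 5^1; each line after the first costs one multiplication):

5^1 = 5
5^2 = (5^1)^2 = 5^2 = 25
5^4 = (5^2)^2 = 25^2 = 625
5^8 = (5^4)^2 = 625^2 = 390625
5^16 = (5^8)^2 = 390625^2 = 152587890625
5^17 = 5 * 5^16 = 5 * 152587890625 = 762939453125
5^34 = (5^17)^2 = 762939453125^2 = 582076609134674072265625

Result: 582076609134674072265625
Multiplications needed: 6 (6 lines after 5^1)

5^34 = 582076609134674072265625. Using exponentiation by squaring, this requires 6 multiplications. The key idea: if the exponent is even, square the half-power; if odd, multiply by the base once.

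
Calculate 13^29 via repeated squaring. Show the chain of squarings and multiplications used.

Computing 13^29 by squaring (build up from 13^1; each line after the first costs one multiplication):

13^1 = 13
13^2 = (13^1)^2 = 13^2 = 169
13^3 = 13 * 13^2 = 13 * 169 = 2197
13^6 = (13^3)^2 = 2197^2 = 4826809
13^7 = 13 * 13^6 = 13 * 4826809 = 62748517
13^14 = (13^7)^2 = 62748517^2 = 3937376385699289
13^28 = (13^14)^2 = 3937376385699289^2 = 15502932802662396215269535105521
13^29 = 13 * 13^28 = 13 * 15502932802662396215269535105521 = 201538126434611150798503956371773

Result: 201538126434611150798503956371773
Multiplications needed: 7 (7 lines after 13^1)

13^29 = 201538126434611150798503956371773. Using exponentiation by squaring, this requires 7 multiplications. The key idea: if the exponent is even, square the half-power; if odd, multiply by the base once.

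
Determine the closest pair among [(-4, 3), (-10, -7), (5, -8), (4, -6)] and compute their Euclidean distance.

Computing all pairwise distances among 4 points:

d((-4, 3), (-10, -7)) = 11.6619
d((-4, 3), (5, -8)) = 14.2127
d((-4, 3), (4, -6)) = 12.0416
d((-10, -7), (5, -8)) = 15.0333
d((-10, -7), (4, -6)) = 14.0357
d((5, -8), (4, -6)) = 2.2361 <-- minimum

Closest pair: (5, -8) and (4, -6) with distance 2.2361

The closest pair is (5, -8) and (4, -6) with Euclidean distance 2.2361. For 4 points, brute-force pairwise comparison is shown above. For large n, the divide-and-conquer algorithm (sort by x, recurse on halves, check the dividing strip) achieves O(n log n).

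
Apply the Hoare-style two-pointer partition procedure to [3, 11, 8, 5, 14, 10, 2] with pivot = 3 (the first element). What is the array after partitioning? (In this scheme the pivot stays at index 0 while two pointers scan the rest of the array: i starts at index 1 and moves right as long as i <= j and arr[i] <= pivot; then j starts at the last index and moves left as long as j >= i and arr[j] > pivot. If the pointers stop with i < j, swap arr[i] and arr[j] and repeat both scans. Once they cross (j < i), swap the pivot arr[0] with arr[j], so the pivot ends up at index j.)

Hoare-style two-pointer partition with pivot = 3:

Initial array: [3, 11, 8, 5, 14, 10, 2]

Pointers start at i = 1, j = 6.
i stops at index 1 (arr[1]=11 > 3), j stops at index 6 (arr[6]=2 <= 3): swap arr[1] and arr[6], array becomes [3, 2, 8, 5, 14, 10, 11]
i ends at 2, j ends at 1: the pointers have crossed (j < i), so scanning stops.

Swap pivot arr[0] with arr[1] to place pivot at position 1: [2, 3, 8, 5, 14, 10, 11]
Pivot position: 1

After partitioning with pivot 3, the array becomes [2, 3, 8, 5, 14, 10, 11]. The pivot is placed at index 1. All elements to the left of the pivot are <= 3, and all elements to the right are > 3.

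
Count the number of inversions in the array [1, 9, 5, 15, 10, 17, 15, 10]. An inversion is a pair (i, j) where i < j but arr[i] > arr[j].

Finding inversions in [1, 9, 5, 15, 10, 17, 15, 10]:

(1, 2): arr[1]=9 > arr[2]=5
(3, 4): arr[3]=15 > arr[4]=10
(3, 7): arr[3]=15 > arr[7]=10
(5, 6): arr[5]=17 > arr[6]=15
(5, 7): arr[5]=17 > arr[7]=10
(6, 7): arr[6]=15 > arr[7]=10

Total inversions: 6

The array has 6 inversion(s): (1,2), (3,4), (3,7), (5,6), (5,7), (6,7). Each pair (i,j) satisfies i < j and arr[i] > arr[j].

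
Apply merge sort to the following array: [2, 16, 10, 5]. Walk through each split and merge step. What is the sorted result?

Merge sort trace:

Split: [2, 16, 10, 5] -> [2, 16] and [10, 5]
  Split: [2, 16] -> [2] and [16]
  Merge: [2] + [16] -> [2, 16]
  Split: [10, 5] -> [10] and [5]
  Merge: [10] + [5] -> [5, 10]
Merge: [2, 16] + [5, 10] -> [2, 5, 10, 16]

Final sorted array: [2, 5, 10, 16]

The merge sort proceeds by recursively splitting the array and merging sorted halves.
After all merges, the sorted array is [2, 5, 10, 16].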